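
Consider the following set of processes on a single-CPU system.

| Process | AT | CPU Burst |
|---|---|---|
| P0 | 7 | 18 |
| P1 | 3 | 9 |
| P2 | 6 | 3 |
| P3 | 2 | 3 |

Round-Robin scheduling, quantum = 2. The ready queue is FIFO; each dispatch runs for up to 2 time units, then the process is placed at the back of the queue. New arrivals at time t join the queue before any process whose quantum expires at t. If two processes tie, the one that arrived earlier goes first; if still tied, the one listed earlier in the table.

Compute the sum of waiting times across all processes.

28

Schedule: | idle 0-2 | P3 2-4 | P1 4-6 | P3 6-7 | P2 7-9 | P1 9-11 | P0 11-13 | P2 13-14 | P1 14-16 | P0 16-18 | P1 18-20 | P0 20-22 | P1 22-23 | P0 23-35 |
Completion: P0=35  P1=23  P2=14  P3=7
Turnaround (C−A): P0=28  P1=20  P2=8  P3=5
Waiting = turnaround − burst: P0=10, P1=11, P2=5, P3=2
Total waiting = 10 + 11 + 5 + 2 = 28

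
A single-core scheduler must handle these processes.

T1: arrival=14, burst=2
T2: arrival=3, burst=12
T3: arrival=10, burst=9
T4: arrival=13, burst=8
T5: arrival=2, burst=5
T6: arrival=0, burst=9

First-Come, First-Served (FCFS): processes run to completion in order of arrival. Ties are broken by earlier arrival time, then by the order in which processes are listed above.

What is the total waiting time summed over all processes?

Gantt: | T6 0-9 | T5 9-14 | T2 14-26 | T3 26-35 | T4 35-43 | T1 43-45 |
Completion: T1=45  T2=26  T3=35  T4=43  T5=14  T6=9
Waiting = turnaround − burst: T1=29, T2=11, T3=16, T4=22, T5=7, T6=0
Total waiting = 29 + 11 + 16 + 22 + 7 + 0 = 85

85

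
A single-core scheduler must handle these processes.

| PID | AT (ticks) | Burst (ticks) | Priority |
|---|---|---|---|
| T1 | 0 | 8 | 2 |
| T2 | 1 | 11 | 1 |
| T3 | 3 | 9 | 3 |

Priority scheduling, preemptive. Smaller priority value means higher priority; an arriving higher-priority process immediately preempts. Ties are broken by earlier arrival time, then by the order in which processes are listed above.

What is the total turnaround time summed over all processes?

Schedule: | T1 0-1 | T2 1-12 | T1 12-19 | T3 19-28 |
Completion: T1=19  T2=12  T3=28
Turnaround (C−A): T1=19  T2=11  T3=25
Turnaround = completion − arrival: T1=19, T2=11, T3=25
Total turnaround = 19 + 11 + 25 = 55

55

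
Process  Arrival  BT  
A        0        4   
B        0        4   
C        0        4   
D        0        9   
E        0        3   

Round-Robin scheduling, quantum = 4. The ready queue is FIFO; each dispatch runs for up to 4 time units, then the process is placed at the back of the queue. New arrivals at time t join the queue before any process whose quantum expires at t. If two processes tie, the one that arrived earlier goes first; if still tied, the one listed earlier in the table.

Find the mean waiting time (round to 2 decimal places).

Timeline: | A 0-4 | B 4-8 | C 8-12 | D 12-16 | E 16-19 | D 19-24 |
Completion: A=4  B=8  C=12  D=24  E=19
Turnaround (C−A): A=4  B=8  C=12  D=24  E=19
Waiting times: A=0, B=4, C=8, D=15, E=16
Average waiting = (0+4+8+15+16) / 5 = 43/5 = 8.60

8.60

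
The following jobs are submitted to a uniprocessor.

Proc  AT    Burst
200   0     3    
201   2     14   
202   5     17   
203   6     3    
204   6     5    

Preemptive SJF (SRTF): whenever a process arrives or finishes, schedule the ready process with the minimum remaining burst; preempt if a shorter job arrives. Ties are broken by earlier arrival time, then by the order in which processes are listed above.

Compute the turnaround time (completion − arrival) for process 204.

8

Timeline: | 200 0-3 | 201 3-6 | 203 6-9 | 204 9-14 | 201 14-25 | 202 25-42 |
Completion: 200=3  201=25  202=42  203=9  204=14
Turnaround(204) = completion − arrival = 14 − 6 = 8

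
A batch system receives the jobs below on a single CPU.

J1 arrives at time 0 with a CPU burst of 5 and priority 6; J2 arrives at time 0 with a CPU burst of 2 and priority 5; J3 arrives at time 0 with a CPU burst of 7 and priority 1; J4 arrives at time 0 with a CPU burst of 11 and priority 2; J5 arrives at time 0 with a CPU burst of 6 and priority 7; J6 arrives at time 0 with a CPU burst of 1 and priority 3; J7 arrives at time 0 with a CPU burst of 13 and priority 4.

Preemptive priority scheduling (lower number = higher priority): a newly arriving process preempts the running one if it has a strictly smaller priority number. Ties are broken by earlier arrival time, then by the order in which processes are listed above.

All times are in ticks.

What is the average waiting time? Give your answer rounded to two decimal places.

Timeline: | J3 0-7 | J4 7-18 | J6 18-19 | J7 19-32 | J2 32-34 | J1 34-39 | J5 39-45 |
Completion: J1=39  J2=34  J3=7  J4=18  J5=45  J6=19  J7=32
Turnaround (C−A): J1=39  J2=34  J3=7  J4=18  J5=45  J6=19  J7=32
Waiting times: J1=34, J2=32, J3=0, J4=7, J5=39, J6=18, J7=19
Average waiting = (34+32+0+7+39+18+19) / 7 = 149/7 = 21.29

21.29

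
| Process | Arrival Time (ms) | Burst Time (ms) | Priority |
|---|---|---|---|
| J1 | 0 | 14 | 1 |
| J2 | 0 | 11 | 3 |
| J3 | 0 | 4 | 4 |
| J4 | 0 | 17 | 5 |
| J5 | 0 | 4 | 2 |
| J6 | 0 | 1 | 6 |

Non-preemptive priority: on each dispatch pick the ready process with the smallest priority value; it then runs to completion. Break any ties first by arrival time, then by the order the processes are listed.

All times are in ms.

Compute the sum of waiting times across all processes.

144

Gantt: | J1 0-14 | J5 14-18 | J2 18-29 | J3 29-33 | J4 33-50 | J6 50-51 |
Completion: J1=14  J2=29  J3=33  J4=50  J5=18  J6=51
Turnaround (C−A): J1=14  J2=29  J3=33  J4=50  J5=18  J6=51
Waiting = turnaround − burst: J1=0, J2=18, J3=29, J4=33, J5=14, J6=50
Total waiting = 0 + 18 + 29 + 33 + 14 + 50 = 144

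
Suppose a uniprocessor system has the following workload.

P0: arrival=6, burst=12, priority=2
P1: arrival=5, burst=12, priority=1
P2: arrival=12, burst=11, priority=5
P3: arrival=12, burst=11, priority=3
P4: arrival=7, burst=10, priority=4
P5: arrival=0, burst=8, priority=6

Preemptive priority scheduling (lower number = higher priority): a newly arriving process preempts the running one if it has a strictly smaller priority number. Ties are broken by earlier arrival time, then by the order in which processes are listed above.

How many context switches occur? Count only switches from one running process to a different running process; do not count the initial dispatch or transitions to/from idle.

Schedule: | P5 0-5 | P1 5-17 | P0 17-29 | P3 29-40 | P4 40-50 | P2 50-61 | P5 61-64 |
Completion: P0=29  P1=17  P2=61  P3=40  P4=50  P5=64

6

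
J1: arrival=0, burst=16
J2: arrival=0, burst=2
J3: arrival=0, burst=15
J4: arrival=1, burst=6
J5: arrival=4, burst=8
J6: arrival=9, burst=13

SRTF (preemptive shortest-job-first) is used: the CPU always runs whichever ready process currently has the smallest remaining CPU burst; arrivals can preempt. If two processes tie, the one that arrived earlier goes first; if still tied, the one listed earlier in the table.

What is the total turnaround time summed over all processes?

Timeline: | J2 0-2 | J4 2-8 | J5 8-16 | J6 16-29 | J3 29-44 | J1 44-60 |
Completion: J1=60  J2=2  J3=44  J4=8  J5=16  J6=29
Turnaround (C−A): J1=60  J2=2  J3=44  J4=7  J5=12  J6=20
Turnaround = completion − arrival: J1=60, J2=2, J3=44, J4=7, J5=12, J6=20
Total turnaround = 60 + 2 + 44 + 7 + 12 + 20 = 145

145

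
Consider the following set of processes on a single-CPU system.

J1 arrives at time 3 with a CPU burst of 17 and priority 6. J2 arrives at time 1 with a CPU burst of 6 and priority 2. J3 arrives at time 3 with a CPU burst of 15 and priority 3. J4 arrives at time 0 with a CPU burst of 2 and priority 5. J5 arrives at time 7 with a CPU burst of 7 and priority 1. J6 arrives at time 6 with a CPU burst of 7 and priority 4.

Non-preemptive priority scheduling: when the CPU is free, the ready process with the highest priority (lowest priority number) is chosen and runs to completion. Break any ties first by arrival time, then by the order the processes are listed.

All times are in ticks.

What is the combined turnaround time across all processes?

126

Gantt: | J4 0-2 | J2 2-8 | J5 8-15 | J3 15-30 | J6 30-37 | J1 37-54 |
Completion: J1=54  J2=8  J3=30  J4=2  J5=15  J6=37
Turnaround (C−A): J1=51  J2=7  J3=27  J4=2  J5=8  J6=31
Turnaround = completion − arrival: J1=51, J2=7, J3=27, J4=2, J5=8, J6=31
Total turnaround = 51 + 7 + 27 + 2 + 8 + 31 = 126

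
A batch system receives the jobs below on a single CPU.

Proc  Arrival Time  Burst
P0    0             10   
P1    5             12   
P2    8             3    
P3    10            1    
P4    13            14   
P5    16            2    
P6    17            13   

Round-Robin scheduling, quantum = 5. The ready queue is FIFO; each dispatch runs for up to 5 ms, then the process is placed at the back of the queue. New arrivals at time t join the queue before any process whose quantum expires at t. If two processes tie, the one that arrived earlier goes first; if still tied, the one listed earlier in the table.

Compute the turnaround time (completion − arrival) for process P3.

9

Timeline: | P0 0-5 | P1 5-10 | P0 10-15 | P2 15-18 | P3 18-19 | P1 19-24 | P4 24-29 | P5 29-31 | P6 31-36 | P1 36-38 | P4 38-43 | P6 43-48 | P4 48-52 | P6 52-55 |
Completion: P0=15  P1=38  P2=18  P3=19  P4=52  P5=31  P6=55
Turnaround(P3) = completion − arrival = 19 − 10 = 9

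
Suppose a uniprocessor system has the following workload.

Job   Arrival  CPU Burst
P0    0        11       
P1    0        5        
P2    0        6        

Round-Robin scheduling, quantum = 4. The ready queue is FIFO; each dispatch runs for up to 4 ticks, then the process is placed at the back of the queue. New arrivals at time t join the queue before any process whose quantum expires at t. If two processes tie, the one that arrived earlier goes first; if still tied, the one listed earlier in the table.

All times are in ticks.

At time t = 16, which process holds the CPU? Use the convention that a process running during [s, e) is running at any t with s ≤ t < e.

P1

Gantt: | P0 0-4 | P1 4-8 | P2 8-12 | P0 12-16 | P1 16-17 | P2 17-19 | P0 19-22 |
Completion: P0=22  P1=17  P2=19
Turnaround (C−A): P0=22  P1=17  P2=19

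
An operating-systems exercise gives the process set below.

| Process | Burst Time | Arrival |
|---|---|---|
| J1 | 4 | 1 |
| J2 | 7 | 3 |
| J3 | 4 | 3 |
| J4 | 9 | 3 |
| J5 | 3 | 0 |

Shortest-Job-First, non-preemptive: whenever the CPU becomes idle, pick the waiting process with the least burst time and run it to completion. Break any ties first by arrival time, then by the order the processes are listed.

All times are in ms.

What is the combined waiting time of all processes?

29

Timeline: | J5 0-3 | J1 3-7 | J3 7-11 | J2 11-18 | J4 18-27 |
Completion: J1=7  J2=18  J3=11  J4=27  J5=3
Turnaround (C−A): J1=6  J2=15  J3=8  J4=24  J5=3
Waiting = turnaround − burst: J1=2, J2=8, J3=4, J4=15, J5=0
Total waiting = 2 + 8 + 4 + 15 + 0 = 29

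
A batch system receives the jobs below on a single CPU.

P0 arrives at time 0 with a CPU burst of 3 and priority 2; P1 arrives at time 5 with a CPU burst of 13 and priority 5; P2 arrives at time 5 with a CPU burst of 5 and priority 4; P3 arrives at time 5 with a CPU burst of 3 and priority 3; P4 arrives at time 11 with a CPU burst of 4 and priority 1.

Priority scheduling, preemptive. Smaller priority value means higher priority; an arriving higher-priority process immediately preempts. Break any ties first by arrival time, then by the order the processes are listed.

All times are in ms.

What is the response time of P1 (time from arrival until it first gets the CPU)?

12

Gantt: | P0 0-3 | idle 3-5 | P3 5-8 | P2 8-11 | P4 11-15 | P2 15-17 | P1 17-30 |
Completion: P0=3  P1=30  P2=17  P3=8  P4=15
Turnaround (C−A): P0=3  P1=25  P2=12  P3=3  P4=4
Response(P1) = first start − arrival = 17 − 5 = 12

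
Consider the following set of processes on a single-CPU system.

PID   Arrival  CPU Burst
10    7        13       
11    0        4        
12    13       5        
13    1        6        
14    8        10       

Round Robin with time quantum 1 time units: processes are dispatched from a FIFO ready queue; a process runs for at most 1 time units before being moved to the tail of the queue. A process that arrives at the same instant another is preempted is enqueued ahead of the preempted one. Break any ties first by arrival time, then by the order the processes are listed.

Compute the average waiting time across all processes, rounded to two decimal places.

Schedule: | 11 0-1 | 13 1-2 | 11 2-3 | 13 3-4 | 11 4-5 | 13 5-6 | 11 6-7 | 13 7-8 | 10 8-9 | 14 9-10 | 13 10-11 | 10 11-12 | 14 12-13 | 13 13-14 | 10 14-15 | 12 15-16 | 14 16-17 | 10 17-18 | 12 18-19 | 14 19-20 | 10 20-21 | 12 21-22 | 14 22-23 | 10 23-24 | 12 24-25 | 14 25-26 | 10 26-27 | 12 27-28 | 14 28-29 | 10 29-30 | 14 30-31 | 10 31-32 | 14 32-33 | 10 33-34 | 14 34-35 | 10 35-38 |
Completion: 10=38  11=7  12=28  13=14  14=35
Turnaround (C−A): 10=31  11=7  12=15  13=13  14=27
Waiting times: 10=18, 11=3, 12=10, 13=7, 14=17
Average waiting = (18+3+10+7+17) / 5 = 55/5 = 11.00

11.00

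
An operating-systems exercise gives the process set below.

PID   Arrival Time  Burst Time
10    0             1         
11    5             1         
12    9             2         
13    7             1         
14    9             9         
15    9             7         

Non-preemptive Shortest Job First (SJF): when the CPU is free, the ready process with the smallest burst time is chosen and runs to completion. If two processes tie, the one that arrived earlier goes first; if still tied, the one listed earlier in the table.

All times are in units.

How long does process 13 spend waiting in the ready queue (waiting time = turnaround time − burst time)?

Timeline: | 10 0-1 | idle 1-5 | 11 5-6 | idle 6-7 | 13 7-8 | idle 8-9 | 12 9-11 | 15 11-18 | 14 18-27 |
Completion: 10=1  11=6  12=11  13=8  14=27  15=18
Turnaround (C−A): 10=1  11=1  12=2  13=1  14=18  15=9
Waiting(13) = turnaround − burst = 1 − 1 = 0

0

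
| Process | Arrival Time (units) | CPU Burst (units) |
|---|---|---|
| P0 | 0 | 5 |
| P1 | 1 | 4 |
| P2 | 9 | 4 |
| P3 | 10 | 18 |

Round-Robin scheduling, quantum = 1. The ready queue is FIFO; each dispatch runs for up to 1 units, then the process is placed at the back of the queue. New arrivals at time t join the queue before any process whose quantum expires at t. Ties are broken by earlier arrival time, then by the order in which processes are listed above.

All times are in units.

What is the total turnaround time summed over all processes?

Schedule: | P0 0-1 | P1 1-2 | P0 2-3 | P1 3-4 | P0 4-5 | P1 5-6 | P0 6-7 | P1 7-8 | P0 8-9 | P2 9-10 | P3 10-11 | P2 11-12 | P3 12-13 | P2 13-14 | P3 14-15 | P2 15-16 | P3 16-31 |
Completion: P0=9  P1=8  P2=16  P3=31
Turnaround = completion − arrival: P0=9, P1=7, P2=7, P3=21
Total turnaround = 9 + 7 + 7 + 21 = 44

44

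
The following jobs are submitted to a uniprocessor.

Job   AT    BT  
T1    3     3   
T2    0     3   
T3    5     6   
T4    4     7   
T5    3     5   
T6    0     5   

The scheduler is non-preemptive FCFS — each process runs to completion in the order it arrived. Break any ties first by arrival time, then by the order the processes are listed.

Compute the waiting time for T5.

Gantt: | T2 0-3 | T6 3-8 | T1 8-11 | T5 11-16 | T4 16-23 | T3 23-29 |
Completion: T1=11  T2=3  T3=29  T4=23  T5=16  T6=8
Turnaround (C−A): T1=8  T2=3  T3=24  T4=19  T5=13  T6=8
Waiting(T5) = turnaround − burst = 13 − 5 = 8

8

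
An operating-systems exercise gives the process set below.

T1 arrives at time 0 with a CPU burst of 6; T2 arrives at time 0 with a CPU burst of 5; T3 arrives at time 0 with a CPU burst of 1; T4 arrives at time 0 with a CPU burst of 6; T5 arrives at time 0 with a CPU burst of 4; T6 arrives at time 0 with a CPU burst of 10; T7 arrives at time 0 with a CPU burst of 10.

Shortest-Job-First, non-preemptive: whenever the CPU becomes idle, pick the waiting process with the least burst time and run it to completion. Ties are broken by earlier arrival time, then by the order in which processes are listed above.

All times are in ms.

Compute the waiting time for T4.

16

Timeline: | T3 0-1 | T5 1-5 | T2 5-10 | T1 10-16 | T4 16-22 | T6 22-32 | T7 32-42 |
Completion: T1=16  T2=10  T3=1  T4=22  T5=5  T6=32  T7=42
Turnaround (C−A): T1=16  T2=10  T3=1  T4=22  T5=5  T6=32  T7=42
Waiting(T4) = turnaround − burst = 22 − 6 = 16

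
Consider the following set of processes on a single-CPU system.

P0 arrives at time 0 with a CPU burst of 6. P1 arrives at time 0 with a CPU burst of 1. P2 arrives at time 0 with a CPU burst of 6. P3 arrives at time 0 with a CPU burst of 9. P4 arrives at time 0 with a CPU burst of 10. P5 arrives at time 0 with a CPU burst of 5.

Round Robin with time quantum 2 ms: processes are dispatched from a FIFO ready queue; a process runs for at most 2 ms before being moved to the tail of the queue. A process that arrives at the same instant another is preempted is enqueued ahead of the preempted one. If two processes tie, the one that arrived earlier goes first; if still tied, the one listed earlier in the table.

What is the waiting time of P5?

25

Timeline: | P0 0-2 | P1 2-3 | P2 3-5 | P3 5-7 | P4 7-9 | P5 9-11 | P0 11-13 | P2 13-15 | P3 15-17 | P4 17-19 | P5 19-21 | P0 21-23 | P2 23-25 | P3 25-27 | P4 27-29 | P5 29-30 | P3 30-32 | P4 32-34 | P3 34-35 | P4 35-37 |
Completion: P0=23  P1=3  P2=25  P3=35  P4=37  P5=30
Waiting(P5) = turnaround − burst = 30 − 5 = 25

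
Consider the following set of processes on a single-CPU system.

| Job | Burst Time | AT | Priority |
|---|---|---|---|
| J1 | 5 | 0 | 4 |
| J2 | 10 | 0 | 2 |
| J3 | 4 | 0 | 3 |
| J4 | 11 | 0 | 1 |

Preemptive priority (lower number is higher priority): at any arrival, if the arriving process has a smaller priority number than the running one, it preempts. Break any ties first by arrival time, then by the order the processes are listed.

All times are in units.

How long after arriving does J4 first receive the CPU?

0

Gantt: | J4 0-11 | J2 11-21 | J3 21-25 | J1 25-30 |
Completion: J1=30  J2=21  J3=25  J4=11
Turnaround (C−A): J1=30  J2=21  J3=25  J4=11
Response(J4) = first start − arrival = 0 − 0 = 0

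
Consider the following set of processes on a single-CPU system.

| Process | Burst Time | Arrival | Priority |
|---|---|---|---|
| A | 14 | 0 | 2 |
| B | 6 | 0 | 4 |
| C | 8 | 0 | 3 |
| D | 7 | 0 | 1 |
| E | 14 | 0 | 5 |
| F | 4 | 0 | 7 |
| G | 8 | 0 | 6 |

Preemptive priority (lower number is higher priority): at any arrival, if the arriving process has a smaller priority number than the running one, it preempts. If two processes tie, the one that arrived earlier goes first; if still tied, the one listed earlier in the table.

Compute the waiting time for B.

Timeline: | D 0-7 | A 7-21 | C 21-29 | B 29-35 | E 35-49 | G 49-57 | F 57-61 |
Completion: A=21  B=35  C=29  D=7  E=49  F=61  G=57
Turnaround (C−A): A=21  B=35  C=29  D=7  E=49  F=61  G=57
Waiting(B) = turnaround − burst = 35 − 6 = 29

29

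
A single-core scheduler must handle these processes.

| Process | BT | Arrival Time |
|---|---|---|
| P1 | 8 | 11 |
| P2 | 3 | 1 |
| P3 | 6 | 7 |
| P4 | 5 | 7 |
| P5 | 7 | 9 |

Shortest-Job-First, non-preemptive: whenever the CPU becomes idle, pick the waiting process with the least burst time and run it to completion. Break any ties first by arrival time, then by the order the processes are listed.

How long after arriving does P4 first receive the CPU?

0

Gantt: | idle 0-1 | P2 1-4 | idle 4-7 | P4 7-12 | P3 12-18 | P5 18-25 | P1 25-33 |
Completion: P1=33  P2=4  P3=18  P4=12  P5=25
Turnaround (C−A): P1=22  P2=3  P3=11  P4=5  P5=16
Response(P4) = first start − arrival = 7 − 7 = 0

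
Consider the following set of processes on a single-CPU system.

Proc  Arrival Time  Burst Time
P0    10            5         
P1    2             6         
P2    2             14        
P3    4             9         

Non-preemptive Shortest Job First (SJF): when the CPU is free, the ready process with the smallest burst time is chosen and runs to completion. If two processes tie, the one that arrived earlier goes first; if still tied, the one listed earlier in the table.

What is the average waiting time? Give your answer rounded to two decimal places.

Timeline: | idle 0-2 | P1 2-8 | P3 8-17 | P0 17-22 | P2 22-36 |
Completion: P0=22  P1=8  P2=36  P3=17
Waiting times: P0=7, P1=0, P2=20, P3=4
Average waiting = (7+0+20+4) / 4 = 31/4 = 7.75

7.75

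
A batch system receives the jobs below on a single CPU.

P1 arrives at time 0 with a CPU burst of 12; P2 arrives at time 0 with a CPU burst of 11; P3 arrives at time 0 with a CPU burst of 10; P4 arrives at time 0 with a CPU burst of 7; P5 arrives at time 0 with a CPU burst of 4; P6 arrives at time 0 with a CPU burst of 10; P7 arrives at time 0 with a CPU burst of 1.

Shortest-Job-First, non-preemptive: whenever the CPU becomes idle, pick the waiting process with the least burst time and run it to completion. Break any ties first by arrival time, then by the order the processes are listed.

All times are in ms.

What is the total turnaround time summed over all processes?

170

Timeline: | P7 0-1 | P5 1-5 | P4 5-12 | P3 12-22 | P6 22-32 | P2 32-43 | P1 43-55 |
Completion: P1=55  P2=43  P3=22  P4=12  P5=5  P6=32  P7=1
Turnaround (C−A): P1=55  P2=43  P3=22  P4=12  P5=5  P6=32  P7=1
Turnaround = completion − arrival: P1=55, P2=43, P3=22, P4=12, P5=5, P6=32, P7=1
Total turnaround = 55 + 43 + 22 + 12 + 5 + 32 + 1 = 170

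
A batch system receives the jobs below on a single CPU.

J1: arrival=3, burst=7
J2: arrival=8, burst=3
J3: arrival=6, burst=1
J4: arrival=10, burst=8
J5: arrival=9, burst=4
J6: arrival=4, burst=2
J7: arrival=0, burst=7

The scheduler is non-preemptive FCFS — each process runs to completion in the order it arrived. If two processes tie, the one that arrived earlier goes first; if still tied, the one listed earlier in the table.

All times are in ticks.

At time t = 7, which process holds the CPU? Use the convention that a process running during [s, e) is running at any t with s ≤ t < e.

J1

Gantt: | J7 0-7 | J1 7-14 | J6 14-16 | J3 16-17 | J2 17-20 | J5 20-24 | J4 24-32 |
Completion: J1=14  J2=20  J3=17  J4=32  J5=24  J6=16  J7=7
Turnaround (C−A): J1=11  J2=12  J3=11  J4=22  J5=15  J6=12  J7=7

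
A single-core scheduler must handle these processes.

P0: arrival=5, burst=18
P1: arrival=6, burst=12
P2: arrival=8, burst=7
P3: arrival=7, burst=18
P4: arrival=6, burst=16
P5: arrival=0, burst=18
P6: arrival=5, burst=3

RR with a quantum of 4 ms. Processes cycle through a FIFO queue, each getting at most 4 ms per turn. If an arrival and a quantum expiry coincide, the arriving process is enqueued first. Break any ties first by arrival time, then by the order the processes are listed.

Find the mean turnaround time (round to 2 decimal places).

Gantt: | P5 0-8 | P0 8-12 | P6 12-15 | P1 15-19 | P4 19-23 | P3 23-27 | P2 27-31 | P5 31-35 | P0 35-39 | P1 39-43 | P4 43-47 | P3 47-51 | P2 51-54 | P5 54-58 | P0 58-62 | P1 62-66 | P4 66-70 | P3 70-74 | P5 74-76 | P0 76-80 | P4 80-84 | P3 84-88 | P0 88-90 | P3 90-92 |
Completion: P0=90  P1=66  P2=54  P3=92  P4=84  P5=76  P6=15
Turnaround times: P0=85, P1=60, P2=46, P3=85, P4=78, P5=76, P6=10
Average turnaround = (85+60+46+85+78+76+10) / 7 = 440/7 = 62.86

62.86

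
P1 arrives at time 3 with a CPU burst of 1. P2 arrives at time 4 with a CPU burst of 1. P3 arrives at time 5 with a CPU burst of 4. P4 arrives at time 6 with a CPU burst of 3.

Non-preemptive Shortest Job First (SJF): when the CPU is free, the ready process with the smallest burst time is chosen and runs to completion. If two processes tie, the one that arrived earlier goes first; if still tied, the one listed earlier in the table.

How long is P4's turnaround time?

6

Gantt: | idle 0-3 | P1 3-4 | P2 4-5 | P3 5-9 | P4 9-12 |
Completion: P1=4  P2=5  P3=9  P4=12
Turnaround (C−A): P1=1  P2=1  P3=4  P4=6
Turnaround(P4) = completion − arrival = 12 − 6 = 6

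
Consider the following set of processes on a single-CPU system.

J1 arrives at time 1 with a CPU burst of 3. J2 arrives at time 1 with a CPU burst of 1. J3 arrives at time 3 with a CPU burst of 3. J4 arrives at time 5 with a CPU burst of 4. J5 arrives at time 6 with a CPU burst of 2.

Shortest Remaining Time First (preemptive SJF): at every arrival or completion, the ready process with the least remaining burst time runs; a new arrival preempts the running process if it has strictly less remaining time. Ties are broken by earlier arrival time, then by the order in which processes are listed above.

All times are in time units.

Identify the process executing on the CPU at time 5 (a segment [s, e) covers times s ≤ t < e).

Timeline: | idle 0-1 | J2 1-2 | J1 2-5 | J3 5-8 | J5 8-10 | J4 10-14 |
Completion: J1=5  J2=2  J3=8  J4=14  J5=10
Turnaround (C−A): J1=4  J2=1  J3=5  J4=9  J5=4

J3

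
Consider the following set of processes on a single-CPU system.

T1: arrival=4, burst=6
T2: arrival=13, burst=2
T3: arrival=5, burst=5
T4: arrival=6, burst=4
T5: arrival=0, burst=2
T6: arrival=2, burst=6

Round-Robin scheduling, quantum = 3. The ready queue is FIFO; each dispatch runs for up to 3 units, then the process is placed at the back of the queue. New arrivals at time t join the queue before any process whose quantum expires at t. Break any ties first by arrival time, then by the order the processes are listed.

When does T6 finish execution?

14

Gantt: | T5 0-2 | T6 2-5 | T1 5-8 | T3 8-11 | T6 11-14 | T4 14-17 | T1 17-20 | T3 20-22 | T2 22-24 | T4 24-25 |
Completion: T1=20  T2=24  T3=22  T4=25  T5=2  T6=14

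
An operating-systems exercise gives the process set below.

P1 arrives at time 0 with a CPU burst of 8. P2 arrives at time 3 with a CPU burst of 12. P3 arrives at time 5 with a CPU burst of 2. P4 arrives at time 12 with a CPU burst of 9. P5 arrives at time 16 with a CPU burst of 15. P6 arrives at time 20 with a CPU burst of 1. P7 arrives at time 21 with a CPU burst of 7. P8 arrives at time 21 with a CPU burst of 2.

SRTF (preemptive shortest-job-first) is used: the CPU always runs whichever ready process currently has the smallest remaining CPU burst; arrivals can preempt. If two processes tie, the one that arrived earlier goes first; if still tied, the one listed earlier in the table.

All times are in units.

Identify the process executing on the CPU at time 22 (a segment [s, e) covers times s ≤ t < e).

Schedule: | P1 0-5 | P3 5-7 | P1 7-10 | P2 10-12 | P4 12-21 | P6 21-22 | P8 22-24 | P7 24-31 | P2 31-41 | P5 41-56 |
Completion: P1=10  P2=41  P3=7  P4=21  P5=56  P6=22  P7=31  P8=24
Turnaround (C−A): P1=10  P2=38  P3=2  P4=9  P5=40  P6=2  P7=10  P8=3

P8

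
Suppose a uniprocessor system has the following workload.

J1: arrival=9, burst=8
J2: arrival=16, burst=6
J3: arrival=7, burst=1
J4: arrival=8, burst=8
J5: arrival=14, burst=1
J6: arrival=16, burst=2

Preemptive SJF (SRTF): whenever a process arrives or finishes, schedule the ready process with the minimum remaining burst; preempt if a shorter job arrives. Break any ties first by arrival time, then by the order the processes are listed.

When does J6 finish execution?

Gantt: | idle 0-7 | J3 7-8 | J4 8-14 | J5 14-15 | J4 15-17 | J6 17-19 | J2 19-25 | J1 25-33 |
Completion: J1=33  J2=25  J3=8  J4=17  J5=15  J6=19

19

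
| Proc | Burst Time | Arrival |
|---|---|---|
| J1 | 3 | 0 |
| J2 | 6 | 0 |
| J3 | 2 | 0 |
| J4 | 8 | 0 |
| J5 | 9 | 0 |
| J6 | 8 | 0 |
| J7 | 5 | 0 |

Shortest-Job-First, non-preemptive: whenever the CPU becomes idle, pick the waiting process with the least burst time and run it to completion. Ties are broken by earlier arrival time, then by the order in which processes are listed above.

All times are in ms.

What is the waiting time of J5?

32

Timeline: | J3 0-2 | J1 2-5 | J7 5-10 | J2 10-16 | J4 16-24 | J6 24-32 | J5 32-41 |
Completion: J1=5  J2=16  J3=2  J4=24  J5=41  J6=32  J7=10
Waiting(J5) = turnaround − burst = 41 − 9 = 32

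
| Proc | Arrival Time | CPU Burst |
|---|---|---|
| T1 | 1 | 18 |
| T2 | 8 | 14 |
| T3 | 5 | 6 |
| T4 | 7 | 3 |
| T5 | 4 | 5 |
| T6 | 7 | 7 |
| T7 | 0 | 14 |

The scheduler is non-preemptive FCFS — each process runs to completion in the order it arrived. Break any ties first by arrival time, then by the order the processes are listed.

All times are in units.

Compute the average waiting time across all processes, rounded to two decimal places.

Gantt: | T7 0-14 | T1 14-32 | T5 32-37 | T3 37-43 | T4 43-46 | T6 46-53 | T2 53-67 |
Completion: T1=32  T2=67  T3=43  T4=46  T5=37  T6=53  T7=14
Turnaround (C−A): T1=31  T2=59  T3=38  T4=39  T5=33  T6=46  T7=14
Waiting times: T1=13, T2=45, T3=32, T4=36, T5=28, T6=39, T7=0
Average waiting = (13+45+32+36+28+39+0) / 7 = 193/7 = 27.57

27.57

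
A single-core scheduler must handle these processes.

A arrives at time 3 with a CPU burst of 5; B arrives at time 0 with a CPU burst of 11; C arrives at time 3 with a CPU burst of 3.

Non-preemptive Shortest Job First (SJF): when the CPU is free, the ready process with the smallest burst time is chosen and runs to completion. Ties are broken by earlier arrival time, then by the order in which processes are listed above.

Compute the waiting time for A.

Schedule: | B 0-11 | C 11-14 | A 14-19 |
Completion: A=19  B=11  C=14
Waiting(A) = turnaround − burst = 16 − 5 = 11

11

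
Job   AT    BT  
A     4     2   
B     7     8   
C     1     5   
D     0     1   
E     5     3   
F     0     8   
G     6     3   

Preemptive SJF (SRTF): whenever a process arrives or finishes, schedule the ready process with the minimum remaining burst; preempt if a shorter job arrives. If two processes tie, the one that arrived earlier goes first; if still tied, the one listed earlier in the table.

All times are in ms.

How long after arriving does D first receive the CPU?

Timeline: | D 0-1 | C 1-6 | A 6-8 | E 8-11 | G 11-14 | F 14-22 | B 22-30 |
Completion: A=8  B=30  C=6  D=1  E=11  F=22  G=14
Turnaround (C−A): A=4  B=23  C=5  D=1  E=6  F=22  G=8
Response(D) = first start − arrival = 0 − 0 = 0

0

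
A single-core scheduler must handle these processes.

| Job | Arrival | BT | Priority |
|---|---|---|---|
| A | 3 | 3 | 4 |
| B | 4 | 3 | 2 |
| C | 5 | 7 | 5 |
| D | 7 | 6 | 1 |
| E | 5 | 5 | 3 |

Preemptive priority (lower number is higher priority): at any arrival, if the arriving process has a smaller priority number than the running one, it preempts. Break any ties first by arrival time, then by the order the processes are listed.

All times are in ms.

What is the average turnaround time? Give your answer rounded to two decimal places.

Gantt: | idle 0-3 | A 3-4 | B 4-7 | D 7-13 | E 13-18 | A 18-20 | C 20-27 |
Completion: A=20  B=7  C=27  D=13  E=18
Turnaround (C−A): A=17  B=3  C=22  D=6  E=13
Turnaround times: A=17, B=3, C=22, D=6, E=13
Average turnaround = (17+3+22+6+13) / 5 = 61/5 = 12.20

12.20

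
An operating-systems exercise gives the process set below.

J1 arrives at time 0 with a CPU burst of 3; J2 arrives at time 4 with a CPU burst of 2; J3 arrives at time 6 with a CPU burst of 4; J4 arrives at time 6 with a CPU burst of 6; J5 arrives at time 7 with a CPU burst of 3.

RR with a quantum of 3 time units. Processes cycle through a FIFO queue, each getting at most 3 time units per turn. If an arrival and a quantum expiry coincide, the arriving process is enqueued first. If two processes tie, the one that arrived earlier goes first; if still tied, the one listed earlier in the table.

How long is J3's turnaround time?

Schedule: | J1 0-3 | idle 3-4 | J2 4-6 | J3 6-9 | J4 9-12 | J5 12-15 | J3 15-16 | J4 16-19 |
Completion: J1=3  J2=6  J3=16  J4=19  J5=15
Turnaround (C−A): J1=3  J2=2  J3=10  J4=13  J5=8
Turnaround(J3) = completion − arrival = 16 − 6 = 10

10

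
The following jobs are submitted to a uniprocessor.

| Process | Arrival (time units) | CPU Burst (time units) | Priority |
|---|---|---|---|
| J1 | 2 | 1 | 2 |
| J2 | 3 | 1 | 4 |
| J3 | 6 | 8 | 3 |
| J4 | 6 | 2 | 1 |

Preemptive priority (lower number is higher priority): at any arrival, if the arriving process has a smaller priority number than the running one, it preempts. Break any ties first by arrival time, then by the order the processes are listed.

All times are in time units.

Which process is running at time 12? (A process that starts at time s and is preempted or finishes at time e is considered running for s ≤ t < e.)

J3

Timeline: | idle 0-2 | J1 2-3 | J2 3-4 | idle 4-6 | J4 6-8 | J3 8-16 |
Completion: J1=3  J2=4  J3=16  J4=8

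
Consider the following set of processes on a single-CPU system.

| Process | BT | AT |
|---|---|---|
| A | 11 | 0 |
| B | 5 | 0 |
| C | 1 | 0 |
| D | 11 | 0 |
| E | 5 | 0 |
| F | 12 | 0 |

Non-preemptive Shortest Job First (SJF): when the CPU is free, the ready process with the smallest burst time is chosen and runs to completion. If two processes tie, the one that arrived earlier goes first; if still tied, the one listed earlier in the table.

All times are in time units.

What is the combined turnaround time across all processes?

118

Timeline: | C 0-1 | B 1-6 | E 6-11 | A 11-22 | D 22-33 | F 33-45 |
Completion: A=22  B=6  C=1  D=33  E=11  F=45
Turnaround (C−A): A=22  B=6  C=1  D=33  E=11  F=45
Turnaround = completion − arrival: A=22, B=6, C=1, D=33, E=11, F=45
Total turnaround = 22 + 6 + 1 + 33 + 11 + 45 = 118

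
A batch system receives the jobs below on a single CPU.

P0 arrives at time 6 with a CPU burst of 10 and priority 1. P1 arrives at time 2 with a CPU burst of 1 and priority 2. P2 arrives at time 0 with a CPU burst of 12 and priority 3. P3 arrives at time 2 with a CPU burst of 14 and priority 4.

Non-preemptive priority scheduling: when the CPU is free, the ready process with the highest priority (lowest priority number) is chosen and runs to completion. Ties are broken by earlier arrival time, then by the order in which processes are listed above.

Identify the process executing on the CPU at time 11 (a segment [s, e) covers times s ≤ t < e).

Timeline: | P2 0-12 | P0 12-22 | P1 22-23 | P3 23-37 |
Completion: P0=22  P1=23  P2=12  P3=37
Turnaround (C−A): P0=16  P1=21  P2=12  P3=35

P2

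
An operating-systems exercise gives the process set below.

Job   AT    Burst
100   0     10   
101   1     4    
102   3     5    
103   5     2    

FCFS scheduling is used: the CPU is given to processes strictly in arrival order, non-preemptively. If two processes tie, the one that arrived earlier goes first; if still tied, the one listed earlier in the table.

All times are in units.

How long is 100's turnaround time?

10

Schedule: | 100 0-10 | 101 10-14 | 102 14-19 | 103 19-21 |
Completion: 100=10  101=14  102=19  103=21
Turnaround(100) = completion − arrival = 10 − 0 = 10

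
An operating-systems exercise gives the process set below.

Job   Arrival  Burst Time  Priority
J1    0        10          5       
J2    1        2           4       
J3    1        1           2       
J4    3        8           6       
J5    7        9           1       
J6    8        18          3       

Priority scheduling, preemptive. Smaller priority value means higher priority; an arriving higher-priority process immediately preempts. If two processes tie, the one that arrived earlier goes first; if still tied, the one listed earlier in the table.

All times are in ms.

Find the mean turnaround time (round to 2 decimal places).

20.67

Gantt: | J1 0-1 | J3 1-2 | J2 2-4 | J1 4-7 | J5 7-16 | J6 16-34 | J1 34-40 | J4 40-48 |
Completion: J1=40  J2=4  J3=2  J4=48  J5=16  J6=34
Turnaround (C−A): J1=40  J2=3  J3=1  J4=45  J5=9  J6=26
Turnaround times: J1=40, J2=3, J3=1, J4=45, J5=9, J6=26
Average turnaround = (40+3+1+45+9+26) / 6 = 124/6 = 20.67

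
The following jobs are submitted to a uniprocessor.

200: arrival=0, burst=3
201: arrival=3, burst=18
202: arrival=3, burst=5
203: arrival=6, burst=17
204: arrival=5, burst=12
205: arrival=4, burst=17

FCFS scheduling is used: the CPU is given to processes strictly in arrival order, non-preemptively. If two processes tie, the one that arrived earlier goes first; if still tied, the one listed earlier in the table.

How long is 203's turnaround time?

Schedule: | 200 0-3 | 201 3-21 | 202 21-26 | 205 26-43 | 204 43-55 | 203 55-72 |
Completion: 200=3  201=21  202=26  203=72  204=55  205=43
Turnaround (C−A): 200=3  201=18  202=23  203=66  204=50  205=39
Turnaround(203) = completion − arrival = 72 − 6 = 66

66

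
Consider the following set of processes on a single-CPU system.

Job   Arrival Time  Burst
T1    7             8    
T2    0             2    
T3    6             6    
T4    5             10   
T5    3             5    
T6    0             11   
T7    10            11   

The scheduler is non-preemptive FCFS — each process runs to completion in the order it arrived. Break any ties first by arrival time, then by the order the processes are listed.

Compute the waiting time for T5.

10

Schedule: | T2 0-2 | T6 2-13 | T5 13-18 | T4 18-28 | T3 28-34 | T1 34-42 | T7 42-53 |
Completion: T1=42  T2=2  T3=34  T4=28  T5=18  T6=13  T7=53
Waiting(T5) = turnaround − burst = 15 − 5 = 10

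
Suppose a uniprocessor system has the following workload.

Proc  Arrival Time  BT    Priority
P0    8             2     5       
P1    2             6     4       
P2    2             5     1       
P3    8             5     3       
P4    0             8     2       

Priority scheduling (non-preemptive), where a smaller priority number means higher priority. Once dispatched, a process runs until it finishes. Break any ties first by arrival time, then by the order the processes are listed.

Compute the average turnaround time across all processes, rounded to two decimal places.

Timeline: | P4 0-8 | P2 8-13 | P3 13-18 | P1 18-24 | P0 24-26 |
Completion: P0=26  P1=24  P2=13  P3=18  P4=8
Turnaround times: P0=18, P1=22, P2=11, P3=10, P4=8
Average turnaround = (18+22+11+10+8) / 5 = 69/5 = 13.80

13.80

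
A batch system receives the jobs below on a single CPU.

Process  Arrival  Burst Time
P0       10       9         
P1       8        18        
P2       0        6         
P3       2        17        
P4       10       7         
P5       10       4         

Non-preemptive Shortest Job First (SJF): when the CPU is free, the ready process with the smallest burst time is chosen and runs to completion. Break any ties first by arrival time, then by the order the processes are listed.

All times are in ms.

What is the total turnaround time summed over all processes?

Timeline: | P2 0-6 | P3 6-23 | P5 23-27 | P4 27-34 | P0 34-43 | P1 43-61 |
Completion: P0=43  P1=61  P2=6  P3=23  P4=34  P5=27
Turnaround = completion − arrival: P0=33, P1=53, P2=6, P3=21, P4=24, P5=17
Total turnaround = 33 + 53 + 6 + 21 + 24 + 17 = 154

154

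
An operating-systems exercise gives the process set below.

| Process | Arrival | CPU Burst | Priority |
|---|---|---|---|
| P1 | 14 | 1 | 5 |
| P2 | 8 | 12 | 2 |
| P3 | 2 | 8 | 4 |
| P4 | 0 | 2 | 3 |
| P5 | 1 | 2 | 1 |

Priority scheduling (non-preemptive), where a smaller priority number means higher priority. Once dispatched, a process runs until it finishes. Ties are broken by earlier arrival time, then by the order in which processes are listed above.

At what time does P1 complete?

Schedule: | P4 0-2 | P5 2-4 | P3 4-12 | P2 12-24 | P1 24-25 |
Completion: P1=25  P2=24  P3=12  P4=2  P5=4

25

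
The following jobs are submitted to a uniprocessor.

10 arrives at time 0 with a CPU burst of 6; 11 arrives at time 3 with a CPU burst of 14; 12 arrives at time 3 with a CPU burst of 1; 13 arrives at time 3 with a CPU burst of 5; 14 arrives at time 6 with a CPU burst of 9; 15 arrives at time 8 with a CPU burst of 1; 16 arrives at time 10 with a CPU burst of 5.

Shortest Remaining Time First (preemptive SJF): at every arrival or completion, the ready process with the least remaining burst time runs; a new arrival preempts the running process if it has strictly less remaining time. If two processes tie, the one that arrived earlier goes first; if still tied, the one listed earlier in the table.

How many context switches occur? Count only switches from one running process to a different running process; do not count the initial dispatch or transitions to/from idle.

Timeline: | 10 0-3 | 12 3-4 | 10 4-7 | 13 7-8 | 15 8-9 | 13 9-13 | 16 13-18 | 14 18-27 | 11 27-41 |
Completion: 10=7  11=41  12=4  13=13  14=27  15=9  16=18
Turnaround (C−A): 10=7  11=38  12=1  13=10  14=21  15=1  16=8

8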